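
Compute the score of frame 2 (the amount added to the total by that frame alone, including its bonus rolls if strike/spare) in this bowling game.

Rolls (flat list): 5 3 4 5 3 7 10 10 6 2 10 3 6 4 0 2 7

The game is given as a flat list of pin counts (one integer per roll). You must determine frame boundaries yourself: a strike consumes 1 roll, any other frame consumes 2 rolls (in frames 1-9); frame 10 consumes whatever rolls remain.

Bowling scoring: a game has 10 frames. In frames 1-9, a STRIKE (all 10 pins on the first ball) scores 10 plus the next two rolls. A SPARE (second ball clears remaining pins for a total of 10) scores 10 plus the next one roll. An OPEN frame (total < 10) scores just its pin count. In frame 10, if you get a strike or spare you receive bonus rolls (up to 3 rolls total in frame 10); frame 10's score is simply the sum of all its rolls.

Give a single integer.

Answer: 9

Derivation:
Frame 1: OPEN (5+3=8). Cumulative: 8
Frame 2: OPEN (4+5=9). Cumulative: 17
Frame 3: SPARE (3+7=10). 10 + next roll (10) = 20. Cumulative: 37
Frame 4: STRIKE. 10 + next two rolls (10+6) = 26. Cumulative: 63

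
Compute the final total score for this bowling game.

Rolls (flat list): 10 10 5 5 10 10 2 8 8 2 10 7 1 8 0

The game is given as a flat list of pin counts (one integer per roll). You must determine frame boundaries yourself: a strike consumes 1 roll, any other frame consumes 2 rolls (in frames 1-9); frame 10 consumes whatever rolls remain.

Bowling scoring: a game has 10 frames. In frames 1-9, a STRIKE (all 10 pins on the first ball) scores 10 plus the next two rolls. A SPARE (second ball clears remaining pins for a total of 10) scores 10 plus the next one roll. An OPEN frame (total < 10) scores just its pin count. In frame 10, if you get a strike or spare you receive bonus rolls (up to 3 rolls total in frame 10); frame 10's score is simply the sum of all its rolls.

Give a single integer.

Frame 1: STRIKE. 10 + next two rolls (10+5) = 25. Cumulative: 25
Frame 2: STRIKE. 10 + next two rolls (5+5) = 20. Cumulative: 45
Frame 3: SPARE (5+5=10). 10 + next roll (10) = 20. Cumulative: 65
Frame 4: STRIKE. 10 + next two rolls (10+2) = 22. Cumulative: 87
Frame 5: STRIKE. 10 + next two rolls (2+8) = 20. Cumulative: 107
Frame 6: SPARE (2+8=10). 10 + next roll (8) = 18. Cumulative: 125
Frame 7: SPARE (8+2=10). 10 + next roll (10) = 20. Cumulative: 145
Frame 8: STRIKE. 10 + next two rolls (7+1) = 18. Cumulative: 163
Frame 9: OPEN (7+1=8). Cumulative: 171
Frame 10: OPEN. Sum of all frame-10 rolls (8+0) = 8. Cumulative: 179

Answer: 179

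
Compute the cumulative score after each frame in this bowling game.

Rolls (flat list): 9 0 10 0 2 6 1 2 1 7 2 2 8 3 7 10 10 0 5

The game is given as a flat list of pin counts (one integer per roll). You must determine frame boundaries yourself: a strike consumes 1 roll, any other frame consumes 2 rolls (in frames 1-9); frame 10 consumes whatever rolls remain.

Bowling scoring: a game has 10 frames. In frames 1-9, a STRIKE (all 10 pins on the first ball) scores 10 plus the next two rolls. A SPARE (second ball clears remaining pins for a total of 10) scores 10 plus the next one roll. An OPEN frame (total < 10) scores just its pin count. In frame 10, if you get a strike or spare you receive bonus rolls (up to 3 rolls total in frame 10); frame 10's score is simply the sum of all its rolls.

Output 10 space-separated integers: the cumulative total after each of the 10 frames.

Frame 1: OPEN (9+0=9). Cumulative: 9
Frame 2: STRIKE. 10 + next two rolls (0+2) = 12. Cumulative: 21
Frame 3: OPEN (0+2=2). Cumulative: 23
Frame 4: OPEN (6+1=7). Cumulative: 30
Frame 5: OPEN (2+1=3). Cumulative: 33
Frame 6: OPEN (7+2=9). Cumulative: 42
Frame 7: SPARE (2+8=10). 10 + next roll (3) = 13. Cumulative: 55
Frame 8: SPARE (3+7=10). 10 + next roll (10) = 20. Cumulative: 75
Frame 9: STRIKE. 10 + next two rolls (10+0) = 20. Cumulative: 95
Frame 10: STRIKE. Sum of all frame-10 rolls (10+0+5) = 15. Cumulative: 110

Answer: 9 21 23 30 33 42 55 75 95 110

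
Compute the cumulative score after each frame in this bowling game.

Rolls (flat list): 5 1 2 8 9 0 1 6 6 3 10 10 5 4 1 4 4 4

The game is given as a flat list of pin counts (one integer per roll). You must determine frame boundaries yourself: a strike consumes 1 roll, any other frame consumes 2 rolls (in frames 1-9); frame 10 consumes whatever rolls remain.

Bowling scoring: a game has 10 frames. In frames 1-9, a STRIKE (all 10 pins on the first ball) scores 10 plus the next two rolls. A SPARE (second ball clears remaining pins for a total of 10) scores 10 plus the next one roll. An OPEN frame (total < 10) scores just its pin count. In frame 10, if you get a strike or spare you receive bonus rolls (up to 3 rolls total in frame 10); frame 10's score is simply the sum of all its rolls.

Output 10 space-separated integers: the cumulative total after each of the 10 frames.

Frame 1: OPEN (5+1=6). Cumulative: 6
Frame 2: SPARE (2+8=10). 10 + next roll (9) = 19. Cumulative: 25
Frame 3: OPEN (9+0=9). Cumulative: 34
Frame 4: OPEN (1+6=7). Cumulative: 41
Frame 5: OPEN (6+3=9). Cumulative: 50
Frame 6: STRIKE. 10 + next two rolls (10+5) = 25. Cumulative: 75
Frame 7: STRIKE. 10 + next two rolls (5+4) = 19. Cumulative: 94
Frame 8: OPEN (5+4=9). Cumulative: 103
Frame 9: OPEN (1+4=5). Cumulative: 108
Frame 10: OPEN. Sum of all frame-10 rolls (4+4) = 8. Cumulative: 116

Answer: 6 25 34 41 50 75 94 103 108 116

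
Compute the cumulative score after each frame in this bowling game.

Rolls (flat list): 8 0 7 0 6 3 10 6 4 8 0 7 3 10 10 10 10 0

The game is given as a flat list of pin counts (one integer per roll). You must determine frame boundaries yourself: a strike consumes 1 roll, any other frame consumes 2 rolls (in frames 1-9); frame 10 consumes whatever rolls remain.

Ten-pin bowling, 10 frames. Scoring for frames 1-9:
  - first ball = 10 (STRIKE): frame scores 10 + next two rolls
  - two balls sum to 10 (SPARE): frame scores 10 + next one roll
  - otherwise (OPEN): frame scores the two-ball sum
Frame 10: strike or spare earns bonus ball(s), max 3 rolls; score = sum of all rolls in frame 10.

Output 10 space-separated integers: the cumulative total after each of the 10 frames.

Answer: 8 15 24 44 62 70 90 120 150 170

Derivation:
Frame 1: OPEN (8+0=8). Cumulative: 8
Frame 2: OPEN (7+0=7). Cumulative: 15
Frame 3: OPEN (6+3=9). Cumulative: 24
Frame 4: STRIKE. 10 + next two rolls (6+4) = 20. Cumulative: 44
Frame 5: SPARE (6+4=10). 10 + next roll (8) = 18. Cumulative: 62
Frame 6: OPEN (8+0=8). Cumulative: 70
Frame 7: SPARE (7+3=10). 10 + next roll (10) = 20. Cumulative: 90
Frame 8: STRIKE. 10 + next two rolls (10+10) = 30. Cumulative: 120
Frame 9: STRIKE. 10 + next two rolls (10+10) = 30. Cumulative: 150
Frame 10: STRIKE. Sum of all frame-10 rolls (10+10+0) = 20. Cumulative: 170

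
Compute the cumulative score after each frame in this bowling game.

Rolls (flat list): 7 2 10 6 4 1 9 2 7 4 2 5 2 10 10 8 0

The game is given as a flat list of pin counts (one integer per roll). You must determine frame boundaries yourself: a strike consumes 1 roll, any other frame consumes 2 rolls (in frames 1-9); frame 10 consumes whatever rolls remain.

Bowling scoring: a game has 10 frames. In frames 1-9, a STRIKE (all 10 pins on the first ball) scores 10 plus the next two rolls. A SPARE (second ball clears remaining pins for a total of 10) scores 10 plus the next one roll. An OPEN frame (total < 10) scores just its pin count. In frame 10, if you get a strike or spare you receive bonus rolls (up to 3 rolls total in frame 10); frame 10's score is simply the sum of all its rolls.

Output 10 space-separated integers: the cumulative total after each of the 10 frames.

Frame 1: OPEN (7+2=9). Cumulative: 9
Frame 2: STRIKE. 10 + next two rolls (6+4) = 20. Cumulative: 29
Frame 3: SPARE (6+4=10). 10 + next roll (1) = 11. Cumulative: 40
Frame 4: SPARE (1+9=10). 10 + next roll (2) = 12. Cumulative: 52
Frame 5: OPEN (2+7=9). Cumulative: 61
Frame 6: OPEN (4+2=6). Cumulative: 67
Frame 7: OPEN (5+2=7). Cumulative: 74
Frame 8: STRIKE. 10 + next two rolls (10+8) = 28. Cumulative: 102
Frame 9: STRIKE. 10 + next two rolls (8+0) = 18. Cumulative: 120
Frame 10: OPEN. Sum of all frame-10 rolls (8+0) = 8. Cumulative: 128

Answer: 9 29 40 52 61 67 74 102 120 128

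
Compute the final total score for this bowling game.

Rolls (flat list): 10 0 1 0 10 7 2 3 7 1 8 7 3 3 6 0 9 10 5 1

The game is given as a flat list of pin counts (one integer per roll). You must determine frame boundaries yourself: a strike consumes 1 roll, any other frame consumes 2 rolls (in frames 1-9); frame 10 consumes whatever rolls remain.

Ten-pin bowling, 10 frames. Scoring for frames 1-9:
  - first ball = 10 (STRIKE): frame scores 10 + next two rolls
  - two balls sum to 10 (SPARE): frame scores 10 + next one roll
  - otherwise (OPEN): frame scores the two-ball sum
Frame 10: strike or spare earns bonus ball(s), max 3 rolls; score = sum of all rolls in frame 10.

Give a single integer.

Answer: 105

Derivation:
Frame 1: STRIKE. 10 + next two rolls (0+1) = 11. Cumulative: 11
Frame 2: OPEN (0+1=1). Cumulative: 12
Frame 3: SPARE (0+10=10). 10 + next roll (7) = 17. Cumulative: 29
Frame 4: OPEN (7+2=9). Cumulative: 38
Frame 5: SPARE (3+7=10). 10 + next roll (1) = 11. Cumulative: 49
Frame 6: OPEN (1+8=9). Cumulative: 58
Frame 7: SPARE (7+3=10). 10 + next roll (3) = 13. Cumulative: 71
Frame 8: OPEN (3+6=9). Cumulative: 80
Frame 9: OPEN (0+9=9). Cumulative: 89
Frame 10: STRIKE. Sum of all frame-10 rolls (10+5+1) = 16. Cumulative: 105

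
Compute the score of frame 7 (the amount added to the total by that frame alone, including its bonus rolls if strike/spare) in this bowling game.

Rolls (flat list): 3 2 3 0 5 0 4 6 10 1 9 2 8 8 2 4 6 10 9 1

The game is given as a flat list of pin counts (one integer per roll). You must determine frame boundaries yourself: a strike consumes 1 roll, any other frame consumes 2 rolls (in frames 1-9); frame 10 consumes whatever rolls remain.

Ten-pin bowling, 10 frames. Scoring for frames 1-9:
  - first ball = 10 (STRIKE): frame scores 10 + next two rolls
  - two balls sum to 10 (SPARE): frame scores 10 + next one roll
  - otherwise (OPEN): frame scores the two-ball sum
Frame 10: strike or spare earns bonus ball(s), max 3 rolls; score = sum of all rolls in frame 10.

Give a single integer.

Frame 1: OPEN (3+2=5). Cumulative: 5
Frame 2: OPEN (3+0=3). Cumulative: 8
Frame 3: OPEN (5+0=5). Cumulative: 13
Frame 4: SPARE (4+6=10). 10 + next roll (10) = 20. Cumulative: 33
Frame 5: STRIKE. 10 + next two rolls (1+9) = 20. Cumulative: 53
Frame 6: SPARE (1+9=10). 10 + next roll (2) = 12. Cumulative: 65
Frame 7: SPARE (2+8=10). 10 + next roll (8) = 18. Cumulative: 83
Frame 8: SPARE (8+2=10). 10 + next roll (4) = 14. Cumulative: 97
Frame 9: SPARE (4+6=10). 10 + next roll (10) = 20. Cumulative: 117

Answer: 18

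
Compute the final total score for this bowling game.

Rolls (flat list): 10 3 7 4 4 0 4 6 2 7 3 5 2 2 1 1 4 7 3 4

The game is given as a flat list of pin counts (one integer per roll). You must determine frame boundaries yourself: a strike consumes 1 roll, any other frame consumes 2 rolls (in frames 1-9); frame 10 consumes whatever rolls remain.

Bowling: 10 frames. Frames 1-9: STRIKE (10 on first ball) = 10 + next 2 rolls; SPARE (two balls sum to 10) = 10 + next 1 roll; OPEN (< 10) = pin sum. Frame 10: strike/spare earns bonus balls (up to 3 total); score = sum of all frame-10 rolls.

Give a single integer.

Answer: 98

Derivation:
Frame 1: STRIKE. 10 + next two rolls (3+7) = 20. Cumulative: 20
Frame 2: SPARE (3+7=10). 10 + next roll (4) = 14. Cumulative: 34
Frame 3: OPEN (4+4=8). Cumulative: 42
Frame 4: OPEN (0+4=4). Cumulative: 46
Frame 5: OPEN (6+2=8). Cumulative: 54
Frame 6: SPARE (7+3=10). 10 + next roll (5) = 15. Cumulative: 69
Frame 7: OPEN (5+2=7). Cumulative: 76
Frame 8: OPEN (2+1=3). Cumulative: 79
Frame 9: OPEN (1+4=5). Cumulative: 84
Frame 10: SPARE. Sum of all frame-10 rolls (7+3+4) = 14. Cumulative: 98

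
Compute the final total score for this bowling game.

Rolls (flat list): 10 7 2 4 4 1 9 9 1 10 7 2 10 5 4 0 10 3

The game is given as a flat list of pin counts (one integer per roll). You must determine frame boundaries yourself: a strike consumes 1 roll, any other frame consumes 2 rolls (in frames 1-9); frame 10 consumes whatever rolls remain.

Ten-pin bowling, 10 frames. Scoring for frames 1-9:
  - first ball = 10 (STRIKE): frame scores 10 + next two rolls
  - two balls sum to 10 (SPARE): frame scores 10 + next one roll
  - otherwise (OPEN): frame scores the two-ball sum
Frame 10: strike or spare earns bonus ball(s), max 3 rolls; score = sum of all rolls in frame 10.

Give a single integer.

Answer: 144

Derivation:
Frame 1: STRIKE. 10 + next two rolls (7+2) = 19. Cumulative: 19
Frame 2: OPEN (7+2=9). Cumulative: 28
Frame 3: OPEN (4+4=8). Cumulative: 36
Frame 4: SPARE (1+9=10). 10 + next roll (9) = 19. Cumulative: 55
Frame 5: SPARE (9+1=10). 10 + next roll (10) = 20. Cumulative: 75
Frame 6: STRIKE. 10 + next two rolls (7+2) = 19. Cumulative: 94
Frame 7: OPEN (7+2=9). Cumulative: 103
Frame 8: STRIKE. 10 + next two rolls (5+4) = 19. Cumulative: 122
Frame 9: OPEN (5+4=9). Cumulative: 131
Frame 10: SPARE. Sum of all frame-10 rolls (0+10+3) = 13. Cumulative: 144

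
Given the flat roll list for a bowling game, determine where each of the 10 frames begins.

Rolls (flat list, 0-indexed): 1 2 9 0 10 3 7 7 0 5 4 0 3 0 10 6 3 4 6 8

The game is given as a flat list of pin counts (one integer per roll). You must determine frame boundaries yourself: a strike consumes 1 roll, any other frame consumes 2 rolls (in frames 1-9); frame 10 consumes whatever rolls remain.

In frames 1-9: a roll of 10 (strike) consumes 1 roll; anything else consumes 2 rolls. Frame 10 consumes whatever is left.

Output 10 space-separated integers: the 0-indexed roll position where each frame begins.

Frame 1 starts at roll index 0: rolls=1,2 (sum=3), consumes 2 rolls
Frame 2 starts at roll index 2: rolls=9,0 (sum=9), consumes 2 rolls
Frame 3 starts at roll index 4: roll=10 (strike), consumes 1 roll
Frame 4 starts at roll index 5: rolls=3,7 (sum=10), consumes 2 rolls
Frame 5 starts at roll index 7: rolls=7,0 (sum=7), consumes 2 rolls
Frame 6 starts at roll index 9: rolls=5,4 (sum=9), consumes 2 rolls
Frame 7 starts at roll index 11: rolls=0,3 (sum=3), consumes 2 rolls
Frame 8 starts at roll index 13: rolls=0,10 (sum=10), consumes 2 rolls
Frame 9 starts at roll index 15: rolls=6,3 (sum=9), consumes 2 rolls
Frame 10 starts at roll index 17: 3 remaining rolls

Answer: 0 2 4 5 7 9 11 13 15 17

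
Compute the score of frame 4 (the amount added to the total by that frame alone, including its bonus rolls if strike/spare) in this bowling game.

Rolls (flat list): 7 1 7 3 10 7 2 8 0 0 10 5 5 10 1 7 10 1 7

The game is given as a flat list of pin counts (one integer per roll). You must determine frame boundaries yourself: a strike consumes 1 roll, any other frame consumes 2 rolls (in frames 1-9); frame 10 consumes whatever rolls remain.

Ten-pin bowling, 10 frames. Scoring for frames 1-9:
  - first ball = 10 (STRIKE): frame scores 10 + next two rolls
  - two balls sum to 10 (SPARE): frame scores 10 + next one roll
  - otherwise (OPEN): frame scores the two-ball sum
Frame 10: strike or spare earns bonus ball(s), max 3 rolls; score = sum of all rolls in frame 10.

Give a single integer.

Answer: 9

Derivation:
Frame 1: OPEN (7+1=8). Cumulative: 8
Frame 2: SPARE (7+3=10). 10 + next roll (10) = 20. Cumulative: 28
Frame 3: STRIKE. 10 + next two rolls (7+2) = 19. Cumulative: 47
Frame 4: OPEN (7+2=9). Cumulative: 56
Frame 5: OPEN (8+0=8). Cumulative: 64
Frame 6: SPARE (0+10=10). 10 + next roll (5) = 15. Cumulative: 79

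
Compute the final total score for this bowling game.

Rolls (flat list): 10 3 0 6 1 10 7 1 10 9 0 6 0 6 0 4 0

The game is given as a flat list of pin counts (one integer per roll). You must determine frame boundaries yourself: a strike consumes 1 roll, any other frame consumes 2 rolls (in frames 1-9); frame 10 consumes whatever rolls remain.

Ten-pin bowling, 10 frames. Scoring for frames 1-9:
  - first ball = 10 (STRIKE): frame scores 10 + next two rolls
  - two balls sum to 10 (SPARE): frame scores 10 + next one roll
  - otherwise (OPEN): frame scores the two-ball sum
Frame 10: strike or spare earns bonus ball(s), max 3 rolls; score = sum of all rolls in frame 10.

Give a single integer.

Frame 1: STRIKE. 10 + next two rolls (3+0) = 13. Cumulative: 13
Frame 2: OPEN (3+0=3). Cumulative: 16
Frame 3: OPEN (6+1=7). Cumulative: 23
Frame 4: STRIKE. 10 + next two rolls (7+1) = 18. Cumulative: 41
Frame 5: OPEN (7+1=8). Cumulative: 49
Frame 6: STRIKE. 10 + next two rolls (9+0) = 19. Cumulative: 68
Frame 7: OPEN (9+0=9). Cumulative: 77
Frame 8: OPEN (6+0=6). Cumulative: 83
Frame 9: OPEN (6+0=6). Cumulative: 89
Frame 10: OPEN. Sum of all frame-10 rolls (4+0) = 4. Cumulative: 93

Answer: 93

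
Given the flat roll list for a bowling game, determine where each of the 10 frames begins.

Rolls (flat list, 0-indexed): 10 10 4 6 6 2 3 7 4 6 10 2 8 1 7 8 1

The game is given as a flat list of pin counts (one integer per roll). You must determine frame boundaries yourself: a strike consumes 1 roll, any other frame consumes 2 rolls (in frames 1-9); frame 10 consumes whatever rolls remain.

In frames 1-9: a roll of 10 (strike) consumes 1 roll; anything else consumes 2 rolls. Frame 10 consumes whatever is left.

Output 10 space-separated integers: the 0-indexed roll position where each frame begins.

Frame 1 starts at roll index 0: roll=10 (strike), consumes 1 roll
Frame 2 starts at roll index 1: roll=10 (strike), consumes 1 roll
Frame 3 starts at roll index 2: rolls=4,6 (sum=10), consumes 2 rolls
Frame 4 starts at roll index 4: rolls=6,2 (sum=8), consumes 2 rolls
Frame 5 starts at roll index 6: rolls=3,7 (sum=10), consumes 2 rolls
Frame 6 starts at roll index 8: rolls=4,6 (sum=10), consumes 2 rolls
Frame 7 starts at roll index 10: roll=10 (strike), consumes 1 roll
Frame 8 starts at roll index 11: rolls=2,8 (sum=10), consumes 2 rolls
Frame 9 starts at roll index 13: rolls=1,7 (sum=8), consumes 2 rolls
Frame 10 starts at roll index 15: 2 remaining rolls

Answer: 0 1 2 4 6 8 10 11 13 15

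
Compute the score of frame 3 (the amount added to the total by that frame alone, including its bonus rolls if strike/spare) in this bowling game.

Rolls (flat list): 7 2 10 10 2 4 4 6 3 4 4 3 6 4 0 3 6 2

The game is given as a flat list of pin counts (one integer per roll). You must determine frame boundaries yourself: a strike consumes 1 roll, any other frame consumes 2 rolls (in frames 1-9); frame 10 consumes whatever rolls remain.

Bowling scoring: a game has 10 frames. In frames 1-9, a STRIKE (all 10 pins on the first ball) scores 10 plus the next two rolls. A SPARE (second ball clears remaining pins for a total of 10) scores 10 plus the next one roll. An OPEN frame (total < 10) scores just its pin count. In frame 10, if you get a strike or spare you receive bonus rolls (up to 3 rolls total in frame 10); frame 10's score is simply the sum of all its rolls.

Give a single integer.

Frame 1: OPEN (7+2=9). Cumulative: 9
Frame 2: STRIKE. 10 + next two rolls (10+2) = 22. Cumulative: 31
Frame 3: STRIKE. 10 + next two rolls (2+4) = 16. Cumulative: 47
Frame 4: OPEN (2+4=6). Cumulative: 53
Frame 5: SPARE (4+6=10). 10 + next roll (3) = 13. Cumulative: 66

Answer: 16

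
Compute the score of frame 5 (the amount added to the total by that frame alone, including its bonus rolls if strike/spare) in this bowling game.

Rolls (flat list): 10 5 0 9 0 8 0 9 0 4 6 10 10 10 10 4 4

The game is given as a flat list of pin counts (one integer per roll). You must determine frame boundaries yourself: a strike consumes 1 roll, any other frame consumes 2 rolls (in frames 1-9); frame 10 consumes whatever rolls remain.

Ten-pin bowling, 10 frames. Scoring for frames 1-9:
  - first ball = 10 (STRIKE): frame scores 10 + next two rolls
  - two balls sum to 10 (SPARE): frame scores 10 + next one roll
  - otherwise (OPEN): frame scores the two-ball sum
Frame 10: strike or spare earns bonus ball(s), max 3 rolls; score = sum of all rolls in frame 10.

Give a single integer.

Answer: 9

Derivation:
Frame 1: STRIKE. 10 + next two rolls (5+0) = 15. Cumulative: 15
Frame 2: OPEN (5+0=5). Cumulative: 20
Frame 3: OPEN (9+0=9). Cumulative: 29
Frame 4: OPEN (8+0=8). Cumulative: 37
Frame 5: OPEN (9+0=9). Cumulative: 46
Frame 6: SPARE (4+6=10). 10 + next roll (10) = 20. Cumulative: 66
Frame 7: STRIKE. 10 + next two rolls (10+10) = 30. Cumulative: 96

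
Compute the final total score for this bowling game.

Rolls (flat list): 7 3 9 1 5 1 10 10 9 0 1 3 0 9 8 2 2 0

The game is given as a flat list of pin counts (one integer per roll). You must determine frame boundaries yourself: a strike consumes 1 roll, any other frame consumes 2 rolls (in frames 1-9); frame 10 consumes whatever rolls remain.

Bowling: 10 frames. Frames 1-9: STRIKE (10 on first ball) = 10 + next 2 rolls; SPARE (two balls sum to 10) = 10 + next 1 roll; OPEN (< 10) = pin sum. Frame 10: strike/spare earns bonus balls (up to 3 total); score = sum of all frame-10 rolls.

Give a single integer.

Frame 1: SPARE (7+3=10). 10 + next roll (9) = 19. Cumulative: 19
Frame 2: SPARE (9+1=10). 10 + next roll (5) = 15. Cumulative: 34
Frame 3: OPEN (5+1=6). Cumulative: 40
Frame 4: STRIKE. 10 + next two rolls (10+9) = 29. Cumulative: 69
Frame 5: STRIKE. 10 + next two rolls (9+0) = 19. Cumulative: 88
Frame 6: OPEN (9+0=9). Cumulative: 97
Frame 7: OPEN (1+3=4). Cumulative: 101
Frame 8: OPEN (0+9=9). Cumulative: 110
Frame 9: SPARE (8+2=10). 10 + next roll (2) = 12. Cumulative: 122
Frame 10: OPEN. Sum of all frame-10 rolls (2+0) = 2. Cumulative: 124

Answer: 124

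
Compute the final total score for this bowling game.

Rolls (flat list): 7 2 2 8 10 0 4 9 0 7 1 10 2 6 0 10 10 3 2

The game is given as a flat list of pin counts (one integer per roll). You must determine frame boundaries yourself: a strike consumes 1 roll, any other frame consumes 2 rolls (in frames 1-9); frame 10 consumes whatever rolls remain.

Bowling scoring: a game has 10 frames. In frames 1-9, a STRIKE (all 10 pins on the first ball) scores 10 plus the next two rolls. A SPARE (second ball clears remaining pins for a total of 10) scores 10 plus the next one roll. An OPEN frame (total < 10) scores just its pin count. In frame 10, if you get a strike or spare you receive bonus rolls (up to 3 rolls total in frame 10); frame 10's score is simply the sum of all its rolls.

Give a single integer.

Frame 1: OPEN (7+2=9). Cumulative: 9
Frame 2: SPARE (2+8=10). 10 + next roll (10) = 20. Cumulative: 29
Frame 3: STRIKE. 10 + next two rolls (0+4) = 14. Cumulative: 43
Frame 4: OPEN (0+4=4). Cumulative: 47
Frame 5: OPEN (9+0=9). Cumulative: 56
Frame 6: OPEN (7+1=8). Cumulative: 64
Frame 7: STRIKE. 10 + next two rolls (2+6) = 18. Cumulative: 82
Frame 8: OPEN (2+6=8). Cumulative: 90
Frame 9: SPARE (0+10=10). 10 + next roll (10) = 20. Cumulative: 110
Frame 10: STRIKE. Sum of all frame-10 rolls (10+3+2) = 15. Cumulative: 125

Answer: 125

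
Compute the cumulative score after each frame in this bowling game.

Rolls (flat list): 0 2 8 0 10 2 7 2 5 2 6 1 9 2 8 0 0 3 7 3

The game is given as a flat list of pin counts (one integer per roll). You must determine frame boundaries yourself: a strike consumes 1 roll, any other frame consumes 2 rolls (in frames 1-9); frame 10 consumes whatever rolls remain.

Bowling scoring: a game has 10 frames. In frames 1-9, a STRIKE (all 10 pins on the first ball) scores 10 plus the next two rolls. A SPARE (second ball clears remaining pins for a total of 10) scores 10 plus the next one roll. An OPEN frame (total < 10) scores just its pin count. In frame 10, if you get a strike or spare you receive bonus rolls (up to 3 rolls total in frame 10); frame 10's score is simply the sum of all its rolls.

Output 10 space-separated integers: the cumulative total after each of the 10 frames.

Answer: 2 10 29 38 45 53 65 75 75 88

Derivation:
Frame 1: OPEN (0+2=2). Cumulative: 2
Frame 2: OPEN (8+0=8). Cumulative: 10
Frame 3: STRIKE. 10 + next two rolls (2+7) = 19. Cumulative: 29
Frame 4: OPEN (2+7=9). Cumulative: 38
Frame 5: OPEN (2+5=7). Cumulative: 45
Frame 6: OPEN (2+6=8). Cumulative: 53
Frame 7: SPARE (1+9=10). 10 + next roll (2) = 12. Cumulative: 65
Frame 8: SPARE (2+8=10). 10 + next roll (0) = 10. Cumulative: 75
Frame 9: OPEN (0+0=0). Cumulative: 75
Frame 10: SPARE. Sum of all frame-10 rolls (3+7+3) = 13. Cumulative: 88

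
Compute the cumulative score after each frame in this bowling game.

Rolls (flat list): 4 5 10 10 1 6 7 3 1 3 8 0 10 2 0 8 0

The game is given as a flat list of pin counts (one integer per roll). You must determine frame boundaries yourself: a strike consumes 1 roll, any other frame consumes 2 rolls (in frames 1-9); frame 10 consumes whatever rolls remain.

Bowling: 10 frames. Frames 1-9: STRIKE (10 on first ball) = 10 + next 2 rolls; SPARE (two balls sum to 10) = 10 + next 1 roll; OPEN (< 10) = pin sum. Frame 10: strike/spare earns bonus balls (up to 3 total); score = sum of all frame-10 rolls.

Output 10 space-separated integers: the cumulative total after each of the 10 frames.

Answer: 9 30 47 54 65 69 77 89 91 99

Derivation:
Frame 1: OPEN (4+5=9). Cumulative: 9
Frame 2: STRIKE. 10 + next two rolls (10+1) = 21. Cumulative: 30
Frame 3: STRIKE. 10 + next two rolls (1+6) = 17. Cumulative: 47
Frame 4: OPEN (1+6=7). Cumulative: 54
Frame 5: SPARE (7+3=10). 10 + next roll (1) = 11. Cumulative: 65
Frame 6: OPEN (1+3=4). Cumulative: 69
Frame 7: OPEN (8+0=8). Cumulative: 77
Frame 8: STRIKE. 10 + next two rolls (2+0) = 12. Cumulative: 89
Frame 9: OPEN (2+0=2). Cumulative: 91
Frame 10: OPEN. Sum of all frame-10 rolls (8+0) = 8. Cumulative: 99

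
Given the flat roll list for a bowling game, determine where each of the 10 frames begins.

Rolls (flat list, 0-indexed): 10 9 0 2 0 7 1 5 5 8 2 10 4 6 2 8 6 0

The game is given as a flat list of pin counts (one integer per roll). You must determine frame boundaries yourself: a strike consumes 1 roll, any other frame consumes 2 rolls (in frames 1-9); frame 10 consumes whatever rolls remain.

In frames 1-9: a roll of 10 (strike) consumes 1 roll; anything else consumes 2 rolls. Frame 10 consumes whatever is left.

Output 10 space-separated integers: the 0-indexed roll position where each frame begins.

Answer: 0 1 3 5 7 9 11 12 14 16

Derivation:
Frame 1 starts at roll index 0: roll=10 (strike), consumes 1 roll
Frame 2 starts at roll index 1: rolls=9,0 (sum=9), consumes 2 rolls
Frame 3 starts at roll index 3: rolls=2,0 (sum=2), consumes 2 rolls
Frame 4 starts at roll index 5: rolls=7,1 (sum=8), consumes 2 rolls
Frame 5 starts at roll index 7: rolls=5,5 (sum=10), consumes 2 rolls
Frame 6 starts at roll index 9: rolls=8,2 (sum=10), consumes 2 rolls
Frame 7 starts at roll index 11: roll=10 (strike), consumes 1 roll
Frame 8 starts at roll index 12: rolls=4,6 (sum=10), consumes 2 rolls
Frame 9 starts at roll index 14: rolls=2,8 (sum=10), consumes 2 rolls
Frame 10 starts at roll index 16: 2 remaining rolls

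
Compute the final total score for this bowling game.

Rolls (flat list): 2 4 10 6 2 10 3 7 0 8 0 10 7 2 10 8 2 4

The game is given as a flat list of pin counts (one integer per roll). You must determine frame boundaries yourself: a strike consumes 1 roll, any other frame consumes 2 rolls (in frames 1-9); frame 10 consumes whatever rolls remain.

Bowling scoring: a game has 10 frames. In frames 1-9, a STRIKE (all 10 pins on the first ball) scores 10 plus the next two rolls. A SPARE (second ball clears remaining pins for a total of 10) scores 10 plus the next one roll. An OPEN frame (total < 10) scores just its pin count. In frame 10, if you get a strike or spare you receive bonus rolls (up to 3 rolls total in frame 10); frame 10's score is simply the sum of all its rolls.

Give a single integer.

Frame 1: OPEN (2+4=6). Cumulative: 6
Frame 2: STRIKE. 10 + next two rolls (6+2) = 18. Cumulative: 24
Frame 3: OPEN (6+2=8). Cumulative: 32
Frame 4: STRIKE. 10 + next two rolls (3+7) = 20. Cumulative: 52
Frame 5: SPARE (3+7=10). 10 + next roll (0) = 10. Cumulative: 62
Frame 6: OPEN (0+8=8). Cumulative: 70
Frame 7: SPARE (0+10=10). 10 + next roll (7) = 17. Cumulative: 87
Frame 8: OPEN (7+2=9). Cumulative: 96
Frame 9: STRIKE. 10 + next two rolls (8+2) = 20. Cumulative: 116
Frame 10: SPARE. Sum of all frame-10 rolls (8+2+4) = 14. Cumulative: 130

Answer: 130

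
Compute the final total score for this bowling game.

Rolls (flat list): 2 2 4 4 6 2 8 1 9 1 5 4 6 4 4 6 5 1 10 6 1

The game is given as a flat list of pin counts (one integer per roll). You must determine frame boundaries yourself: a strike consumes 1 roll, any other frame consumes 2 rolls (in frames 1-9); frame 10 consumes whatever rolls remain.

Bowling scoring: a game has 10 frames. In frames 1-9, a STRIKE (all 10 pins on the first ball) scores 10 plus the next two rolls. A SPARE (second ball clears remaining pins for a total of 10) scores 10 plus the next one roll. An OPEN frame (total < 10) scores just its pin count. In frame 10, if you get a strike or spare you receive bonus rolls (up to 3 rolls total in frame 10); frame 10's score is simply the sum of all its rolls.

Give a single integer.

Answer: 105

Derivation:
Frame 1: OPEN (2+2=4). Cumulative: 4
Frame 2: OPEN (4+4=8). Cumulative: 12
Frame 3: OPEN (6+2=8). Cumulative: 20
Frame 4: OPEN (8+1=9). Cumulative: 29
Frame 5: SPARE (9+1=10). 10 + next roll (5) = 15. Cumulative: 44
Frame 6: OPEN (5+4=9). Cumulative: 53
Frame 7: SPARE (6+4=10). 10 + next roll (4) = 14. Cumulative: 67
Frame 8: SPARE (4+6=10). 10 + next roll (5) = 15. Cumulative: 82
Frame 9: OPEN (5+1=6). Cumulative: 88
Frame 10: STRIKE. Sum of all frame-10 rolls (10+6+1) = 17. Cumulative: 105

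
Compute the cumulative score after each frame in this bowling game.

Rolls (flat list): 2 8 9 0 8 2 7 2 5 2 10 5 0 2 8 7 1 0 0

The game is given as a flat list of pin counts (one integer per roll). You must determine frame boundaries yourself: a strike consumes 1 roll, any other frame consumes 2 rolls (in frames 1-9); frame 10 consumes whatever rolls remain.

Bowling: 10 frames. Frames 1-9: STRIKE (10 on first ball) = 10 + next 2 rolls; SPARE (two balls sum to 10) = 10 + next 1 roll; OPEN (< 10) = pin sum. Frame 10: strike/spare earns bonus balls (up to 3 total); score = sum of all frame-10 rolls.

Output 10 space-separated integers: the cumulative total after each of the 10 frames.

Answer: 19 28 45 54 61 76 81 98 106 106

Derivation:
Frame 1: SPARE (2+8=10). 10 + next roll (9) = 19. Cumulative: 19
Frame 2: OPEN (9+0=9). Cumulative: 28
Frame 3: SPARE (8+2=10). 10 + next roll (7) = 17. Cumulative: 45
Frame 4: OPEN (7+2=9). Cumulative: 54
Frame 5: OPEN (5+2=7). Cumulative: 61
Frame 6: STRIKE. 10 + next two rolls (5+0) = 15. Cumulative: 76
Frame 7: OPEN (5+0=5). Cumulative: 81
Frame 8: SPARE (2+8=10). 10 + next roll (7) = 17. Cumulative: 98
Frame 9: OPEN (7+1=8). Cumulative: 106
Frame 10: OPEN. Sum of all frame-10 rolls (0+0) = 0. Cumulative: 106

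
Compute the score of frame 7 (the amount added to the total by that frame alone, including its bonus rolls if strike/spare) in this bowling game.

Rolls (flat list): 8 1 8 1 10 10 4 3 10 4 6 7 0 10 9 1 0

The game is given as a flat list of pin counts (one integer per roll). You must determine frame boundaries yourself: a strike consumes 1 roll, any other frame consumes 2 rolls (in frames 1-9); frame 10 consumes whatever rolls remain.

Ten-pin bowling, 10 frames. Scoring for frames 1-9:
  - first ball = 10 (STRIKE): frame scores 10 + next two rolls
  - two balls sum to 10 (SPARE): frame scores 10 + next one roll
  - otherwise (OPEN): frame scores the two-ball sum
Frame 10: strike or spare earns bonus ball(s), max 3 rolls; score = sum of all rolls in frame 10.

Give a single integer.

Answer: 17

Derivation:
Frame 1: OPEN (8+1=9). Cumulative: 9
Frame 2: OPEN (8+1=9). Cumulative: 18
Frame 3: STRIKE. 10 + next two rolls (10+4) = 24. Cumulative: 42
Frame 4: STRIKE. 10 + next two rolls (4+3) = 17. Cumulative: 59
Frame 5: OPEN (4+3=7). Cumulative: 66
Frame 6: STRIKE. 10 + next two rolls (4+6) = 20. Cumulative: 86
Frame 7: SPARE (4+6=10). 10 + next roll (7) = 17. Cumulative: 103
Frame 8: OPEN (7+0=7). Cumulative: 110
Frame 9: STRIKE. 10 + next two rolls (9+1) = 20. Cumulative: 130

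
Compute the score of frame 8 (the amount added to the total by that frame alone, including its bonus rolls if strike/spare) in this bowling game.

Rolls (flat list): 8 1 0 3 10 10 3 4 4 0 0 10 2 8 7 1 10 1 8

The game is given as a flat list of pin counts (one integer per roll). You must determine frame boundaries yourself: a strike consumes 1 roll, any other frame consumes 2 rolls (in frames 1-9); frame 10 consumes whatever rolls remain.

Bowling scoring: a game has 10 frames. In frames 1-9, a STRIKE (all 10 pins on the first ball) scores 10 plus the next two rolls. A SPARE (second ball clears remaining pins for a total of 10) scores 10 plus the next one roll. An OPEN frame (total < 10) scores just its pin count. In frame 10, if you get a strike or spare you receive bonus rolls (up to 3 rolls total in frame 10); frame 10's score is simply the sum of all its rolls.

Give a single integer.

Answer: 17

Derivation:
Frame 1: OPEN (8+1=9). Cumulative: 9
Frame 2: OPEN (0+3=3). Cumulative: 12
Frame 3: STRIKE. 10 + next two rolls (10+3) = 23. Cumulative: 35
Frame 4: STRIKE. 10 + next two rolls (3+4) = 17. Cumulative: 52
Frame 5: OPEN (3+4=7). Cumulative: 59
Frame 6: OPEN (4+0=4). Cumulative: 63
Frame 7: SPARE (0+10=10). 10 + next roll (2) = 12. Cumulative: 75
Frame 8: SPARE (2+8=10). 10 + next roll (7) = 17. Cumulative: 92
Frame 9: OPEN (7+1=8). Cumulative: 100
Frame 10: STRIKE. Sum of all frame-10 rolls (10+1+8) = 19. Cumulative: 119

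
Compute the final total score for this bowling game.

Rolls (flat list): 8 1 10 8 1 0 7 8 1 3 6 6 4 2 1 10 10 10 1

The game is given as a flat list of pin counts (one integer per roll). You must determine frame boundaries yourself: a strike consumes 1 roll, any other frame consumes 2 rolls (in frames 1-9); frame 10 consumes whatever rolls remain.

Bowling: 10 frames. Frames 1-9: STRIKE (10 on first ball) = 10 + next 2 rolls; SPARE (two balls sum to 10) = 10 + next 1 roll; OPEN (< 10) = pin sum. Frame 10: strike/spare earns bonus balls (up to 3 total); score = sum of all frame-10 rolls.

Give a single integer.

Answer: 128

Derivation:
Frame 1: OPEN (8+1=9). Cumulative: 9
Frame 2: STRIKE. 10 + next two rolls (8+1) = 19. Cumulative: 28
Frame 3: OPEN (8+1=9). Cumulative: 37
Frame 4: OPEN (0+7=7). Cumulative: 44
Frame 5: OPEN (8+1=9). Cumulative: 53
Frame 6: OPEN (3+6=9). Cumulative: 62
Frame 7: SPARE (6+4=10). 10 + next roll (2) = 12. Cumulative: 74
Frame 8: OPEN (2+1=3). Cumulative: 77
Frame 9: STRIKE. 10 + next two rolls (10+10) = 30. Cumulative: 107
Frame 10: STRIKE. Sum of all frame-10 rolls (10+10+1) = 21. Cumulative: 128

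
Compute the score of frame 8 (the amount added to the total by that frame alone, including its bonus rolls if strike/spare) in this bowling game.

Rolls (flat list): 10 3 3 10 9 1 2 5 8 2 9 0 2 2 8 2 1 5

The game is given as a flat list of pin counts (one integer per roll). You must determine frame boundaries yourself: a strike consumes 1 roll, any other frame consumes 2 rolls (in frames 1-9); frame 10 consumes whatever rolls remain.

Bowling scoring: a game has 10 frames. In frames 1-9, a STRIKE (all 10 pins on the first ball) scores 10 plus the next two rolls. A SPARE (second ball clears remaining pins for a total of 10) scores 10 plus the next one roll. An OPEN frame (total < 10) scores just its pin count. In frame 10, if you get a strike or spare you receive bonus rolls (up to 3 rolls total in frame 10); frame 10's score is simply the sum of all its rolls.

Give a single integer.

Frame 1: STRIKE. 10 + next two rolls (3+3) = 16. Cumulative: 16
Frame 2: OPEN (3+3=6). Cumulative: 22
Frame 3: STRIKE. 10 + next two rolls (9+1) = 20. Cumulative: 42
Frame 4: SPARE (9+1=10). 10 + next roll (2) = 12. Cumulative: 54
Frame 5: OPEN (2+5=7). Cumulative: 61
Frame 6: SPARE (8+2=10). 10 + next roll (9) = 19. Cumulative: 80
Frame 7: OPEN (9+0=9). Cumulative: 89
Frame 8: OPEN (2+2=4). Cumulative: 93
Frame 9: SPARE (8+2=10). 10 + next roll (1) = 11. Cumulative: 104
Frame 10: OPEN. Sum of all frame-10 rolls (1+5) = 6. Cumulative: 110

Answer: 4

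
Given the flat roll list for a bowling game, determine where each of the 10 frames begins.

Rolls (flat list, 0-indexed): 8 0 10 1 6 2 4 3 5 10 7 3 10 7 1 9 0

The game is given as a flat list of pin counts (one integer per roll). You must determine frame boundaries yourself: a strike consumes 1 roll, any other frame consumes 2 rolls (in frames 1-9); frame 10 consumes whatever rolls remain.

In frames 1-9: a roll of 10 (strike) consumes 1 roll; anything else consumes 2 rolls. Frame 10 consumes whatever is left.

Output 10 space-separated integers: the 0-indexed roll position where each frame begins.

Frame 1 starts at roll index 0: rolls=8,0 (sum=8), consumes 2 rolls
Frame 2 starts at roll index 2: roll=10 (strike), consumes 1 roll
Frame 3 starts at roll index 3: rolls=1,6 (sum=7), consumes 2 rolls
Frame 4 starts at roll index 5: rolls=2,4 (sum=6), consumes 2 rolls
Frame 5 starts at roll index 7: rolls=3,5 (sum=8), consumes 2 rolls
Frame 6 starts at roll index 9: roll=10 (strike), consumes 1 roll
Frame 7 starts at roll index 10: rolls=7,3 (sum=10), consumes 2 rolls
Frame 8 starts at roll index 12: roll=10 (strike), consumes 1 roll
Frame 9 starts at roll index 13: rolls=7,1 (sum=8), consumes 2 rolls
Frame 10 starts at roll index 15: 2 remaining rolls

Answer: 0 2 3 5 7 9 10 12 13 15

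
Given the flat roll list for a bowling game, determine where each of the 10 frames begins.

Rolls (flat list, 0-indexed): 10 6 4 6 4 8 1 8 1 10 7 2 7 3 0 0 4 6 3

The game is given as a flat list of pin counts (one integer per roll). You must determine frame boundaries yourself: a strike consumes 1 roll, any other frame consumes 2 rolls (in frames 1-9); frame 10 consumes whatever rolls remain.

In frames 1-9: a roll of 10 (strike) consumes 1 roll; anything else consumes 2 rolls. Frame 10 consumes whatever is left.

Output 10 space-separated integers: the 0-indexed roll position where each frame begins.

Frame 1 starts at roll index 0: roll=10 (strike), consumes 1 roll
Frame 2 starts at roll index 1: rolls=6,4 (sum=10), consumes 2 rolls
Frame 3 starts at roll index 3: rolls=6,4 (sum=10), consumes 2 rolls
Frame 4 starts at roll index 5: rolls=8,1 (sum=9), consumes 2 rolls
Frame 5 starts at roll index 7: rolls=8,1 (sum=9), consumes 2 rolls
Frame 6 starts at roll index 9: roll=10 (strike), consumes 1 roll
Frame 7 starts at roll index 10: rolls=7,2 (sum=9), consumes 2 rolls
Frame 8 starts at roll index 12: rolls=7,3 (sum=10), consumes 2 rolls
Frame 9 starts at roll index 14: rolls=0,0 (sum=0), consumes 2 rolls
Frame 10 starts at roll index 16: 3 remaining rolls

Answer: 0 1 3 5 7 9 10 12 14 16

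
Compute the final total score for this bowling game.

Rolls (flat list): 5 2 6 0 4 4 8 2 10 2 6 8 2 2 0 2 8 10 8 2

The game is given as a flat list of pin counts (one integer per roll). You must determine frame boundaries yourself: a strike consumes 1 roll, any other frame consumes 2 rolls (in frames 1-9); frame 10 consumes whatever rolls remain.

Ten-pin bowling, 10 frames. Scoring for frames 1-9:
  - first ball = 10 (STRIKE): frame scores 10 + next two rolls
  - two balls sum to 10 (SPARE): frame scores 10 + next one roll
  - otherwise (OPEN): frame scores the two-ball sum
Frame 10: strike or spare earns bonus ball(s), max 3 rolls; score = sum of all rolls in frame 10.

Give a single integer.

Answer: 121

Derivation:
Frame 1: OPEN (5+2=7). Cumulative: 7
Frame 2: OPEN (6+0=6). Cumulative: 13
Frame 3: OPEN (4+4=8). Cumulative: 21
Frame 4: SPARE (8+2=10). 10 + next roll (10) = 20. Cumulative: 41
Frame 5: STRIKE. 10 + next two rolls (2+6) = 18. Cumulative: 59
Frame 6: OPEN (2+6=8). Cumulative: 67
Frame 7: SPARE (8+2=10). 10 + next roll (2) = 12. Cumulative: 79
Frame 8: OPEN (2+0=2). Cumulative: 81
Frame 9: SPARE (2+8=10). 10 + next roll (10) = 20. Cumulative: 101
Frame 10: STRIKE. Sum of all frame-10 rolls (10+8+2) = 20. Cumulative: 121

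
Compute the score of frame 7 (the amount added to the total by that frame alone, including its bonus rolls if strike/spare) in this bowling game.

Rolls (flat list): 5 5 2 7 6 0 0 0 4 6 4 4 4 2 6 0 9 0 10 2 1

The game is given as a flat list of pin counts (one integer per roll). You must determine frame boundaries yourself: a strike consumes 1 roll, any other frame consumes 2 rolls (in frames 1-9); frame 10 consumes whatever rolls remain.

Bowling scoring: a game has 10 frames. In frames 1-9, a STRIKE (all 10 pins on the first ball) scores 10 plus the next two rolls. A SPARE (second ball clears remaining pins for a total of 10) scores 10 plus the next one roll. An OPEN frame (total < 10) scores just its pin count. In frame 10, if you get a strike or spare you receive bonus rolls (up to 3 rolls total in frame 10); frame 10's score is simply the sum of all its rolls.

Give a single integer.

Frame 1: SPARE (5+5=10). 10 + next roll (2) = 12. Cumulative: 12
Frame 2: OPEN (2+7=9). Cumulative: 21
Frame 3: OPEN (6+0=6). Cumulative: 27
Frame 4: OPEN (0+0=0). Cumulative: 27
Frame 5: SPARE (4+6=10). 10 + next roll (4) = 14. Cumulative: 41
Frame 6: OPEN (4+4=8). Cumulative: 49
Frame 7: OPEN (4+2=6). Cumulative: 55
Frame 8: OPEN (6+0=6). Cumulative: 61
Frame 9: OPEN (9+0=9). Cumulative: 70

Answer: 6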